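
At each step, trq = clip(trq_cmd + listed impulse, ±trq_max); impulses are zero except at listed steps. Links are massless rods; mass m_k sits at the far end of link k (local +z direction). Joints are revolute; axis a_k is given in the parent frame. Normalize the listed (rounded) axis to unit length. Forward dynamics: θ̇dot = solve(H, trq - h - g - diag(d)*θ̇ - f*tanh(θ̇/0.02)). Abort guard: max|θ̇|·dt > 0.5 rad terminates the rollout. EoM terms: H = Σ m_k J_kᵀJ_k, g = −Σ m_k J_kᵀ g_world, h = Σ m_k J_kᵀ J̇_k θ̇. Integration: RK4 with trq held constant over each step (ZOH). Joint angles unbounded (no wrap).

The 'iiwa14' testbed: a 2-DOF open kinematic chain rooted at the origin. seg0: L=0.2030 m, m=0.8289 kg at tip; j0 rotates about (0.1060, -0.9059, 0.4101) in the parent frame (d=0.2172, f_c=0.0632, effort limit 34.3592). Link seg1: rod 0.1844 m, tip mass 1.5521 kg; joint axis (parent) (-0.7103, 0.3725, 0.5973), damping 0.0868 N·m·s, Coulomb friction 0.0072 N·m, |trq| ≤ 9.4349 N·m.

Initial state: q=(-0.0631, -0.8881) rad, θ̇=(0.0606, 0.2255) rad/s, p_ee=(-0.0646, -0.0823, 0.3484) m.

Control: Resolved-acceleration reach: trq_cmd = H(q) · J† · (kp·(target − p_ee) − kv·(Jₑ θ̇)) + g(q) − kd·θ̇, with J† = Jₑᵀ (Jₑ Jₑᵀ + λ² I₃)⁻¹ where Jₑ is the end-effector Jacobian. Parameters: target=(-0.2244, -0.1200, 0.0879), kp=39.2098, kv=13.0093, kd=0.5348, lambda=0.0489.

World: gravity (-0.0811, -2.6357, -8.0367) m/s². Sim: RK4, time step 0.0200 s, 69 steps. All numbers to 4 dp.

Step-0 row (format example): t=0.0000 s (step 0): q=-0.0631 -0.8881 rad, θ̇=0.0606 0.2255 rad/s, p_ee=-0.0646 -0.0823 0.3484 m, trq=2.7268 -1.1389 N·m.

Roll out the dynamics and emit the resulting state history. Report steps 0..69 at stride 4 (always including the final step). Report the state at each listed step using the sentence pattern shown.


t=0.0800 s (step 4): q=-0.0407 -0.9770 rad, θ̇=0.6562 -1.2998 rad/s, p_ee=-0.0804 -0.0876 0.3387 m, trq=-0.5143 0.9177 N·m.
t=0.1600 s (step 8): q=0.0214 -1.0831 rad, θ̇=0.8542 -1.3040 rad/s, p_ee=-0.1077 -0.0956 0.3221 m, trq=-1.6342 1.3249 N·m.
t=0.2400 s (step 12): q=0.0907 -1.1837 rad, θ̇=0.8715 -1.1985 rad/s, p_ee=-0.1339 -0.1033 0.3025 m, trq=-2.2112 1.4857 N·m.
t=0.3200 s (step 16): q=0.1591 -1.2749 rad, θ̇=0.8367 -1.0776 rad/s, p_ee=-0.1566 -0.1102 0.2816 m, trq=-2.6294 1.5706 N·m.
t=0.4000 s (step 20): q=0.2237 -1.3566 rad, θ̇=0.7776 -0.9610 rad/s, p_ee=-0.1754 -0.1163 0.2605 m, trq=-2.9661 1.6152 N·m.
t=0.4800 s (step 24): q=0.2828 -1.4293 rad, θ̇=0.7035 -0.8537 rad/s, p_ee=-0.1904 -0.1214 0.2403 m, trq=-3.2353 1.6297 N·m.
t=0.5600 s (step 28): q=0.3358 -1.4938 rad, θ̇=0.6220 -0.7571 rad/s, p_ee=-0.2022 -0.1255 0.2213 m, trq=-3.4447 1.6212 N·m.
t=0.6400 s (step 32): q=0.3821 -1.5510 rad, θ̇=0.5397 -0.6711 rad/s, p_ee=-0.2112 -0.1288 0.2041 m, trq=-3.6037 1.5967 N·m.
t=0.7200 s (step 36): q=0.4221 -1.6018 rad, θ̇=0.4611 -0.5953 rad/s, p_ee=-0.2181 -0.1312 0.1888 m, trq=-3.7225 1.5622 N·m.
t=0.8000 s (step 40): q=0.4560 -1.6468 rad, θ̇=0.3892 -0.5290 rad/s, p_ee=-0.2232 -0.1329 0.1754 m, trq=-3.8106 1.5224 N·m.
t=0.8800 s (step 44): q=0.4844 -1.6868 rad, θ̇=0.3252 -0.4710 rad/s, p_ee=-0.2271 -0.1341 0.1637 m, trq=-3.8755 1.4807 N·m.
t=0.9600 s (step 48): q=0.5081 -1.7225 rad, θ̇=0.2696 -0.4203 rad/s, p_ee=-0.2300 -0.1347 0.1536 m, trq=-3.9233 1.4391 N·m.
t=1.0400 s (step 52): q=0.5277 -1.7544 rad, θ̇=0.2218 -0.3761 rad/s, p_ee=-0.2322 -0.1349 0.1450 m, trq=-3.9583 1.3990 N·m.
t=1.1200 s (step 56): q=0.5438 -1.7830 rad, θ̇=0.1813 -0.3373 rad/s, p_ee=-0.2338 -0.1349 0.1376 m, trq=-3.9840 1.3610 N·m.
t=1.2000 s (step 60): q=0.5568 -1.8086 rad, θ̇=0.1472 -0.3033 rad/s, p_ee=-0.2350 -0.1346 0.1313 m, trq=-4.0026 1.3255 N·m.
t=1.2800 s (step 64): q=0.5674 -1.8317 rad, θ̇=0.1187 -0.2732 rad/s, p_ee=-0.2359 -0.1341 0.1259 m, trq=-4.0160 1.2927 N·m.
t=1.3600 s (step 68): q=0.5759 -1.8525 rad, θ̇=0.0950 -0.2467 rad/s, p_ee=-0.2366 -0.1335 0.1213 m, trq=-4.0255 1.2624 N·m.
t=1.3800 s (step 69): q=0.5778 -1.8574 rad, θ̇=0.0898 -0.2405 rad/s, p_ee=-0.2368 -0.1333 0.1202 m.


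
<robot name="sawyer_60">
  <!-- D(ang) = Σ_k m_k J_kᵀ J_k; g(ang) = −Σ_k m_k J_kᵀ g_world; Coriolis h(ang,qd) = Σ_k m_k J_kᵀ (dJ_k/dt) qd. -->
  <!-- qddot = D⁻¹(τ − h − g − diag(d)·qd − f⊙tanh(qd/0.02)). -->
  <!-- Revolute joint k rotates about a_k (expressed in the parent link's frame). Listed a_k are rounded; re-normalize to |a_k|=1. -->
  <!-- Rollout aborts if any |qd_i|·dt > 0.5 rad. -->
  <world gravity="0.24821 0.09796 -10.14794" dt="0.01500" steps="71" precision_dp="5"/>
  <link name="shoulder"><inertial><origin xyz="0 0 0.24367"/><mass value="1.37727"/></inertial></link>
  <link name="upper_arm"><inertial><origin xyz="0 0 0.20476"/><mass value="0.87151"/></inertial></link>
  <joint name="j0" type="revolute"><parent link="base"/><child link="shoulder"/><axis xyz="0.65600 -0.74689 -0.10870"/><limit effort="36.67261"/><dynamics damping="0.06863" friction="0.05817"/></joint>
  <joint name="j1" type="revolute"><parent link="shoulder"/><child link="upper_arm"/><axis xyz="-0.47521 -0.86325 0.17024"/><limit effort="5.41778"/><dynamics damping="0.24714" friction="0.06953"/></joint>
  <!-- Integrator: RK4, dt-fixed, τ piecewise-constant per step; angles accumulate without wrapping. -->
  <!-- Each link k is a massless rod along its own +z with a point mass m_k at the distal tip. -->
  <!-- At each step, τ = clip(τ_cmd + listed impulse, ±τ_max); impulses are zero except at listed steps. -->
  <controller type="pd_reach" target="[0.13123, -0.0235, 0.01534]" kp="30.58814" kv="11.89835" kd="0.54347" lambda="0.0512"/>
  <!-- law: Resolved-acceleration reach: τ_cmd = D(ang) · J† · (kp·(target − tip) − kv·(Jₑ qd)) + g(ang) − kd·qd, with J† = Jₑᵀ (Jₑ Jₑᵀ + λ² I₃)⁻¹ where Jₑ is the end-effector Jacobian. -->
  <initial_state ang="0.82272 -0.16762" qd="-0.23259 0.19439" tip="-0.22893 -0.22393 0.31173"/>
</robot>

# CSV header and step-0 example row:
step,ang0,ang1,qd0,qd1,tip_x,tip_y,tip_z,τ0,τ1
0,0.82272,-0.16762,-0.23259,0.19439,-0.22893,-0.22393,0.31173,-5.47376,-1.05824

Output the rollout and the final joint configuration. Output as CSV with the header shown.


step,ang0,ang1,qd0,qd1,tip_x,tip_y,tip_z,τ0,τ1
1,0.81942,-0.16788,-0.20924,-0.21088,-0.22803,-0.22337,0.31278,-5.42054,-0.68254
2,0.81632,-0.17244,-0.20520,-0.39427,-0.22647,-0.22332,0.31384,-5.36358,-0.50938
3,0.81322,-0.17908,-0.20742,-0.48988,-0.22455,-0.22349,0.31491,-5.30959,-0.41657
4,0.81008,-0.18682,-0.21183,-0.54228,-0.22243,-0.22377,0.31599,-5.25995,-0.36348
5,0.80687,-0.19519,-0.21658,-0.57342,-0.22018,-0.22410,0.31709,-5.21473,-0.33003
6,0.80359,-0.20394,-0.22095,-0.59409,-0.21784,-0.22445,0.31820,-5.17342,-0.30630
7,0.80025,-0.21296,-0.22468,-0.60963,-0.21543,-0.22480,0.31930,-5.13540,-0.28737
8,0.79686,-0.22220,-0.22776,-0.62265,-0.21296,-0.22516,0.32041,-5.10005,-0.27078
9,0.79342,-0.23162,-0.23025,-0.63446,-0.21043,-0.22551,0.32150,-5.06679,-0.25528
10,0.78995,-0.24122,-0.23223,-0.64568,-0.20786,-0.22587,0.32259,-5.03517,-0.24025
11,0.78646,-0.25098,-0.23382,-0.65664,-0.20524,-0.22622,0.32365,-5.00480,-0.22536
12,0.78295,-0.26090,-0.23508,-0.66750,-0.20259,-0.22658,0.32470,-4.97536,-0.21043
13,0.77941,-0.27099,-0.23609,-0.67833,-0.19989,-0.22693,0.32573,-4.94661,-0.19537
14,0.77587,-0.28124,-0.23690,-0.68918,-0.19715,-0.22729,0.32674,-4.91834,-0.18012
15,0.77231,-0.29165,-0.23757,-0.70005,-0.19437,-0.22764,0.32772,-4.89041,-0.16465
16,0.76874,-0.30223,-0.23814,-0.71096,-0.19155,-0.22799,0.32867,-4.86267,-0.14894
17,0.76517,-0.31296,-0.23863,-0.72190,-0.18869,-0.22835,0.32960,-4.83504,-0.13296
18,0.76159,-0.32387,-0.23907,-0.73288,-0.18579,-0.22870,0.33050,-4.80742,-0.11671
19,0.75800,-0.33494,-0.23949,-0.74389,-0.18286,-0.22905,0.33136,-4.77976,-0.10019
20,0.75440,-0.34617,-0.23989,-0.75493,-0.17988,-0.22941,0.33220,-4.75200,-0.08338
21,0.75081,-0.35757,-0.24029,-0.76600,-0.17687,-0.22976,0.33300,-4.72410,-0.06628
22,0.74720,-0.36913,-0.24071,-0.77708,-0.17382,-0.23010,0.33377,-4.69603,-0.04890
23,0.74359,-0.38086,-0.24115,-0.78817,-0.17074,-0.23045,0.33450,-4.66776,-0.03123
24,0.73997,-0.39276,-0.24162,-0.79926,-0.16762,-0.23079,0.33519,-4.63927,-0.01326
25,0.73634,-0.40482,-0.24213,-0.81036,-0.16446,-0.23112,0.33585,-4.61053,0.00500
26,0.73271,-0.41705,-0.24268,-0.82144,-0.16126,-0.23146,0.33646,-4.58154,0.02354
27,0.72906,-0.42945,-0.24329,-0.83250,-0.15803,-0.23178,0.33704,-4.55227,0.04238
28,0.72541,-0.44201,-0.24395,-0.84354,-0.15476,-0.23210,0.33757,-4.52272,0.06150
29,0.72175,-0.45474,-0.24466,-0.85455,-0.15146,-0.23241,0.33806,-4.49288,0.08090
30,0.71807,-0.46763,-0.24545,-0.86551,-0.14812,-0.23272,0.33851,-4.46274,0.10059
31,0.71439,-0.48068,-0.24630,-0.87642,-0.14475,-0.23301,0.33891,-4.43229,0.12055
32,0.71069,-0.49390,-0.24722,-0.88727,-0.14134,-0.23330,0.33927,-4.40152,0.14078
33,0.70697,-0.50728,-0.24822,-0.89805,-0.13790,-0.23357,0.33958,-4.37044,0.16128
34,0.70324,-0.52082,-0.24930,-0.90875,-0.13443,-0.23383,0.33984,-4.33902,0.18204
35,0.69950,-0.53452,-0.25045,-0.91936,-0.13092,-0.23408,0.34006,-4.30728,0.20305
36,0.69573,-0.54838,-0.25170,-0.92987,-0.12739,-0.23432,0.34022,-4.27519,0.22432
37,0.69195,-0.56240,-0.25303,-0.94027,-0.12382,-0.23454,0.34033,-4.24277,0.24583
38,0.68814,-0.57657,-0.25446,-0.95055,-0.12023,-0.23474,0.34039,-4.21001,0.26756
39,0.68432,-0.59089,-0.25598,-0.96069,-0.11660,-0.23493,0.34040,-4.17689,0.28953
40,0.68047,-0.60537,-0.25760,-0.97070,-0.11295,-0.23510,0.34035,-4.14343,0.31171
41,0.67659,-0.61999,-0.25932,-0.98055,-0.10927,-0.23525,0.34025,-4.10961,0.33410
42,0.67269,-0.63476,-0.26115,-0.99023,-0.10557,-0.23538,0.34010,-4.07544,0.35669
43,0.66876,-0.64967,-0.26309,-0.99974,-0.10185,-0.23549,0.33988,-4.04091,0.37946
44,0.66480,-0.66473,-0.26514,-1.00906,-0.09810,-0.23558,0.33962,-4.00602,0.40240
45,0.66081,-0.67992,-0.26730,-1.01818,-0.09433,-0.23564,0.33929,-3.97076,0.42551
46,0.65679,-0.69525,-0.26959,-1.02709,-0.09054,-0.23568,0.33890,-3.93515,0.44878
47,0.65273,-0.71071,-0.27199,-1.03578,-0.08673,-0.23570,0.33846,-3.89917,0.47217
48,0.64863,-0.72630,-0.27452,-1.04424,-0.08290,-0.23568,0.33796,-3.86282,0.49570
49,0.64450,-0.74201,-0.27718,-1.05245,-0.07906,-0.23564,0.33740,-3.82612,0.51933
50,0.64032,-0.75785,-0.27996,-1.06040,-0.07521,-0.23558,0.33678,-3.78904,0.54306
51,0.63610,-0.77380,-0.28289,-1.06809,-0.07135,-0.23548,0.33609,-3.75160,0.56687
52,0.63184,-0.78987,-0.28594,-1.07550,-0.06747,-0.23535,0.33535,-3.71380,0.59075
53,0.62753,-0.80604,-0.28914,-1.08261,-0.06359,-0.23519,0.33455,-3.67563,0.61467
54,0.62317,-0.82232,-0.29248,-1.08943,-0.05970,-0.23500,0.33369,-3.63710,0.63863
55,0.61876,-0.83870,-0.29597,-1.09594,-0.05580,-0.23477,0.33276,-3.59821,0.66260
56,0.61429,-0.85517,-0.29960,-1.10212,-0.05191,-0.23451,0.33178,-3.55895,0.68657
57,0.60977,-0.87174,-0.30339,-1.10798,-0.04801,-0.23421,0.33073,-3.51934,0.71053
58,0.60520,-0.88839,-0.30733,-1.11349,-0.04412,-0.23388,0.32963,-3.47937,0.73444
59,0.60056,-0.90512,-0.31142,-1.11866,-0.04023,-0.23351,0.32847,-3.43905,0.75830
60,0.59586,-0.92192,-0.31567,-1.12346,-0.03634,-0.23311,0.32724,-3.39837,0.78208
61,0.59109,-0.93880,-0.32008,-1.12790,-0.03246,-0.23266,0.32596,-3.35734,0.80577
62,0.58626,-0.95573,-0.32465,-1.13197,-0.02859,-0.23218,0.32462,-3.31597,0.82935
63,0.58136,-0.97273,-0.32939,-1.13565,-0.02474,-0.23166,0.32322,-3.27425,0.85279
64,0.57639,-0.98978,-0.33429,-1.13894,-0.02090,-0.23110,0.32177,-3.23218,0.87609
65,0.57134,-1.00687,-0.33936,-1.14184,-0.01707,-0.23049,0.32026,-3.18978,0.89921
66,0.56621,-1.02401,-0.34460,-1.14434,-0.01326,-0.22985,0.31870,-3.14704,0.92214
67,0.56101,-1.04118,-0.35001,-1.14642,-0.00948,-0.22917,0.31708,-3.10397,0.94486
68,0.55572,-1.05838,-0.35559,-1.14810,-0.00571,-0.22844,0.31541,-3.06056,0.96735
69,0.55034,-1.07560,-0.36134,-1.14936,-0.00197,-0.22768,0.31368,-3.01683,0.98959
70,0.54488,-1.09283,-0.36727,-1.15021,0.00174,-0.22687,0.31191,-2.97277,1.01156
71,0.53933,-1.11008,-0.37336,-1.15063,0.00542,-0.22603,0.31009,,
# final ang (rad): 0.53933 -1.11008


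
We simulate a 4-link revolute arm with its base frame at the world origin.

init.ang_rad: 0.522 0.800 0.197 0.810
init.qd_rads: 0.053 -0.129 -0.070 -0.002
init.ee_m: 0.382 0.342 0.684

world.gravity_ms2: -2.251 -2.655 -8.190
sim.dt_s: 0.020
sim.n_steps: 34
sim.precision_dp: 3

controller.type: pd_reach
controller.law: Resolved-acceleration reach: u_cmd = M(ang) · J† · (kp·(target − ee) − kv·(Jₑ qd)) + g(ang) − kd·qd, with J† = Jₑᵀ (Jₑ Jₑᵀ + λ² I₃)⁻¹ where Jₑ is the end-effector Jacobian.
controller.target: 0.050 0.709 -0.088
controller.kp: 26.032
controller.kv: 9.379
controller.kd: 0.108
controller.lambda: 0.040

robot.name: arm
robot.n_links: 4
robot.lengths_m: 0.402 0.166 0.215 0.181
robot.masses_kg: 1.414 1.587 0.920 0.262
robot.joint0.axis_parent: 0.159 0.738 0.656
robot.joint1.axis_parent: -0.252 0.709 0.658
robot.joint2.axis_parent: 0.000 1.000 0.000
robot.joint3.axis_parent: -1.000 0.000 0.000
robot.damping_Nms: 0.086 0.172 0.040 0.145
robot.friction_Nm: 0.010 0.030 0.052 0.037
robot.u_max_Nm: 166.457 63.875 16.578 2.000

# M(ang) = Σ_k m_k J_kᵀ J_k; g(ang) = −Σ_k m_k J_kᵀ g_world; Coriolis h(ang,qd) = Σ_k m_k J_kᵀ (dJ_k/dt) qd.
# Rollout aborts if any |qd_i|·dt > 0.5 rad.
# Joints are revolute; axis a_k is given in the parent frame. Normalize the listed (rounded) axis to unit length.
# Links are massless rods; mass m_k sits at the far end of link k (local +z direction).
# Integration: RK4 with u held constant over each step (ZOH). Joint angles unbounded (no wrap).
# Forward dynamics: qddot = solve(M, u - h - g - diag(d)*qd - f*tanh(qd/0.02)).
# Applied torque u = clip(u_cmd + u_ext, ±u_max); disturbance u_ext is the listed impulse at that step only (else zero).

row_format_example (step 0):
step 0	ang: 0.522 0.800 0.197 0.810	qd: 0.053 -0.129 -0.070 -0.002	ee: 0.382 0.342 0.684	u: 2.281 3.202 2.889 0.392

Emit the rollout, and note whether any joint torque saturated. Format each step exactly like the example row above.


step 1	ang: 0.523 0.797 0.208 0.821	qd: 0.024 -0.112 1.125 0.996	ee: 0.381 0.343 0.681	u: 1.116 2.243 1.934 0.195
step 2	ang: 0.523 0.797 0.238 0.843	qd: -0.019 0.042 1.936 1.165	ee: 0.379 0.348 0.672	u: -0.412 1.550 1.184 0.128
step 3	ang: 0.522 0.800 0.283 0.865	qd: -0.087 0.247 2.541 1.013	ee: 0.376 0.356 0.658	u: -1.741 1.044 0.578 0.104
step 4	ang: 0.519 0.807 0.338 0.882	qd: -0.177 0.503 2.974 0.703	ee: 0.373 0.366 0.641	u: -2.568 0.670 0.085 0.098
step 5	ang: 0.515 0.820 0.400 0.892	qd: -0.270 0.787 3.260 0.339	ee: 0.369 0.377 0.621	u: -2.782 0.385 -0.323 0.094
step 6	ang: 0.508 0.839 0.467 0.895	qd: -0.340 1.078 3.415 0.006	ee: 0.363 0.389 0.598	u: -2.363 0.153 -0.672 0.084
step 7	ang: 0.501 0.863 0.536 0.893	qd: -0.361 1.350 3.461 -0.194	ee: 0.356 0.401 0.574	u: -1.318 -0.058 -0.980 0.053
step 8	ang: 0.495 0.893 0.604 0.887	qd: -0.310 1.604 3.396 -0.415	ee: 0.346 0.412 0.548	u: -0.154 -0.312 -1.280 0.032
step 9	ang: 0.490 0.927 0.671 0.877	qd: -0.180 1.819 3.253 -0.625	ee: 0.335 0.423 0.521	u: 0.976 -0.619 -1.578 0.019
step 10	ang: 0.488 0.965 0.734 0.862	qd: 0.030 1.977 3.062 -0.810	ee: 0.321 0.433 0.493	u: 1.983 -0.972 -1.874 0.011
step 11	ang: 0.492 1.006 0.793 0.845	qd: 0.316 2.070 2.849 -0.973	ee: 0.307 0.442 0.465	u: 2.810 -1.350 -2.158 0.008
step 12	ang: 0.502 1.047 0.847 0.824	qd: 0.671 2.092 2.633 -1.117	ee: 0.290 0.451 0.438	u: 3.437 -1.731 -2.423 0.011
step 13	ang: 0.519 1.089 0.898 0.800	qd: 1.085 2.039 2.426 -1.246	ee: 0.273 0.458 0.412	u: 3.869 -2.089 -2.660 0.018
step 14	ang: 0.545 1.128 0.944 0.774	qd: 1.547 1.910 2.238 -1.355	ee: 0.255 0.464 0.387	u: 4.121 -2.402 -2.862 0.027
step 15	ang: 0.581 1.164 0.987 0.747	qd: 2.044 1.705 2.075 -1.436	ee: 0.236 0.469 0.363	u: 4.215 -2.649 -3.025 0.037
step 16	ang: 0.627 1.196 1.028 0.717	qd: 2.562 1.424 1.941 -1.476	ee: 0.218 0.473 0.341	u: 4.170 -2.815 -3.144 0.045
step 17	ang: 0.684 1.221 1.065 0.688	qd: 3.085 1.068 1.838 -1.463	ee: 0.199 0.475 0.321	u: 4.004 -2.890 -3.218 0.051
step 18	ang: 0.751 1.238 1.101 0.659	qd: 3.599 0.641 1.768 -1.386	ee: 0.182 0.477 0.303	u: 3.726 -2.868 -3.246 0.055
step 19	ang: 0.828 1.246 1.136 0.633	qd: 4.090 0.146 1.732 -1.237	ee: 0.166 0.478 0.287	u: 3.339 -2.746 -3.229 0.055
step 20	ang: 0.914 1.244 1.171 0.610	qd: 4.542 -0.399 1.719 -1.029	ee: 0.152 0.479 0.272	u: 2.799 -2.535 -3.165 0.056
step 21	ang: 1.009 1.230 1.205 0.592	qd: 4.942 -0.996 1.737 -0.751	ee: 0.140 0.480 0.260	u: 2.116 -2.232 -3.058 0.057
step 22	ang: 1.111 1.204 1.240 0.580	qd: 5.278 -1.633 1.780 -0.420	ee: 0.130 0.481 0.247	u: 1.247 -1.841 -2.908 0.062
step 23	ang: 1.219 1.165 1.276 0.575	qd: 5.537 -2.290 1.836 -0.063	ee: 0.122 0.484 0.236	u: 0.152 -1.375 -2.719 0.074
step 24	ang: 1.332 1.113 1.313 0.576	qd: 5.706 -2.924 1.871 0.156	ee: 0.117 0.488 0.223	u: -1.343 -0.846 -2.488 0.119
step 25	ang: 1.446 1.048 1.351 0.582	qd: 5.771 -3.517 1.878 0.390	ee: 0.113 0.495 0.210	u: -2.988 -0.311 -2.227 0.166
step 26	ang: 1.561 0.973 1.388 0.591	qd: 5.732 -4.030 1.837 0.603	ee: 0.110 0.504 0.196	u: -4.704 0.189 -1.945 0.215
step 27	ang: 1.675 0.888 1.424 0.605	qd: 5.598 -4.428 1.728 0.739	ee: 0.108 0.516 0.181	u: -6.425 0.616 -1.654 0.271
step 28	ang: 1.784 0.797 1.457 0.620	qd: 5.379 -4.684 1.546 0.785	ee: 0.106 0.530 0.164	u: -8.048 0.941 -1.369 0.331
step 29	ang: 1.889 0.702 1.485 0.636	qd: 5.090 -4.785 1.298 0.744	ee: 0.104 0.545 0.147	u: -9.482 1.150 -1.106 0.390
step 30	ang: 1.987 0.607 1.508 0.650	qd: 4.747 -4.732 1.003 0.636	ee: 0.101 0.562 0.130	u: -10.656 1.250 -0.879 0.445
step 31	ang: 2.079 0.514 1.525 0.661	qd: 4.367 -4.543 0.689 0.484	ee: 0.097 0.580 0.112	u: -11.529 1.259 -0.699 0.491
step 32	ang: 2.162 0.426 1.536 0.669	qd: 3.965 -4.244 0.383 0.313	ee: 0.093 0.598 0.095	u: -12.089 1.205 -0.569 0.527
step 33	ang: 2.237 0.345 1.541 0.674	qd: 3.558 -3.871 0.110 0.144	ee: 0.088 0.616 0.079	u: -12.351 1.118 -0.488 0.550
step 34	ang: 2.304 0.271 1.541 0.676	qd: 3.160 -3.473 -0.092 0.020	ee: 0.083 0.632 0.064
any joint saturated: no


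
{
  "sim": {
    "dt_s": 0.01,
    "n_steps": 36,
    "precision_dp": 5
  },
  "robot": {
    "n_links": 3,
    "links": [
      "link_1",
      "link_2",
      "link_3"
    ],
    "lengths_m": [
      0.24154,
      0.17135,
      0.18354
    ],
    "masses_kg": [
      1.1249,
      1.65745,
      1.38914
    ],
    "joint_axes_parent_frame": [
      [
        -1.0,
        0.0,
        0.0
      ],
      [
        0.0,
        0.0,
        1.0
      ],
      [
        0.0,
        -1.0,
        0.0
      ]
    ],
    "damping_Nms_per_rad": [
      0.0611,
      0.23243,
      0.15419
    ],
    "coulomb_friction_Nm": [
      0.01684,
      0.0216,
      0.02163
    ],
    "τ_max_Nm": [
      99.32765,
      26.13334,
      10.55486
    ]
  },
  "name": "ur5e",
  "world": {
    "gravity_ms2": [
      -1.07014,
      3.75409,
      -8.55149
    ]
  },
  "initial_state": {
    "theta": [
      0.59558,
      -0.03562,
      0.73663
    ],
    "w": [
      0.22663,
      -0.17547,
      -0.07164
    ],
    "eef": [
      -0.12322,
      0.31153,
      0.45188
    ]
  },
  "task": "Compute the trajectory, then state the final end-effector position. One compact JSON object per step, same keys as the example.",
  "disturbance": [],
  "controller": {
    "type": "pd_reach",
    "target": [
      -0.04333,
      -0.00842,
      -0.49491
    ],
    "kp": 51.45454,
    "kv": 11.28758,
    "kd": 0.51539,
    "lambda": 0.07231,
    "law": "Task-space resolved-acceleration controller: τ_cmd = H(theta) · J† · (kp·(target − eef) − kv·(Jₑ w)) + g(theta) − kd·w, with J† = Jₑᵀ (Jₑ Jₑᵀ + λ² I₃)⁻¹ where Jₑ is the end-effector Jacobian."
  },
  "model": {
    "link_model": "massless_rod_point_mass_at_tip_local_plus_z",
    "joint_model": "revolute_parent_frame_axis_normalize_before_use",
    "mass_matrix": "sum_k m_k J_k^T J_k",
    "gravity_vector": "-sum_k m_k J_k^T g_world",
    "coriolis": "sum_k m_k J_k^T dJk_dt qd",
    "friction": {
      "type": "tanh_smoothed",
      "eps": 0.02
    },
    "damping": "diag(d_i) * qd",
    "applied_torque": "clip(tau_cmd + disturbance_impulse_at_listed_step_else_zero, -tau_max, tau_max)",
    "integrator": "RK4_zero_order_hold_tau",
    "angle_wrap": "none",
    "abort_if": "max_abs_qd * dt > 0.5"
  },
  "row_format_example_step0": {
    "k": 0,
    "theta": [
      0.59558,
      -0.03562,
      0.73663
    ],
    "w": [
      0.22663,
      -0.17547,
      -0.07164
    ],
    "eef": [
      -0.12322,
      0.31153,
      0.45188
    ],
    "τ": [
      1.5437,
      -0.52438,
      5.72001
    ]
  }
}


{"k":1,"theta":[0.59877,-0.03754,0.74303],"w":[0.412,-0.20755,1.34272],"eef":[-0.12408,0.31275,0.45008],"\u03c4":[-0.27944,-0.31117,4.37133]}
{"k":2,"theta":[0.60372,-0.03974,0.76191],"w":[0.57779,-0.23311,2.42544],"eef":[-0.1266,0.31393,0.44637],"\u03c4":[-1.90442,-0.12938,3.41558]}
{"k":3,"theta":[0.61023,-0.04226,0.79042],"w":[0.72457,-0.2721,3.27151],"eef":[-0.13032,0.31512,0.44104],"\u03c4":[-3.37303,0.04231,2.74053]}
{"k":4,"theta":[0.61812,-0.04525,0.82653],"w":[0.85414,-0.32635,3.94722],"eef":[-0.13487,0.3163,0.43428],"\u03c4":[-4.7139,0.21024,2.26571]}
{"k":5,"theta":[0.62723,-0.04884,0.86879],"w":[0.96801,-0.39489,4.49948],"eef":[-0.13997,0.31743,0.42625],"\u03c4":[-5.95078,0.37653,1.93256]}
{"k":6,"theta":[0.6374,-0.05319,0.91611],"w":[1.06729,-0.47707,4.96115],"eef":[-0.14538,0.31845,0.41702],"\u03c4":[-7.10293,0.54176,1.6985]}
{"k":7,"theta":[0.6485,-0.05843,0.9677],"w":[1.15271,-0.57259,5.35495],"eef":[-0.1509,0.3193,0.40671],"\u03c4":[-8.18315,0.70556,1.53253]}
{"k":8,"theta":[0.66039,-0.06468,1.02297],"w":[1.22486,-0.68116,5.69626],"eef":[-0.15635,0.31991,0.39536],"\u03c4":[-9.19474,0.86675,1.41205]}
{"k":9,"theta":[0.67294,-0.07209,1.08145],"w":[1.28438,-0.80206,5.99512],"eef":[-0.16158,0.32025,0.38307],"\u03c4":[-10.12766,1.02319,1.32062]}
{"k":10,"theta":[0.68602,-0.08075,1.14273],"w":[1.3323,-0.93358,6.25768],"eef":[-0.16643,0.32024,0.36991],"\u03c4":[-10.95453,1.17172,1.24632]}
{"k":11,"theta":[0.69953,-0.09077,1.20647],"w":[1.37044,-1.0726,6.48713],"eef":[-0.17079,0.31985,0.35595],"\u03c4":[-11.62752,1.30808,1.18072]}
{"k":12,"theta":[0.71339,-0.1022,1.27234],"w":[1.4019,-1.21411,6.68436],"eef":[-0.17451,0.31905,0.3413],"\u03c4":[-12.07849,1.42705,1.11819]}
{"k":13,"theta":[0.72756,-0.11501,1.34002],"w":[1.43154,-1.35099,6.84838],"eef":[-0.17749,0.31782,0.32606],"\u03c4":[-12.22499,1.52285,1.05538]}
{"k":14,"theta":[0.74204,-0.12912,1.40916],"w":[1.46626,-1.47419,6.97667],"eef":[-0.17964,0.31618,0.31034],"\u03c4":[-11.98466,1.58996,0.99087]}
{"k":15,"theta":[0.75695,-0.14434,1.4794],"w":[1.51495,-1.57357,7.0656],"eef":[-0.18087,0.31415,0.29427],"\u03c4":[-11.29744,1.62431,0.92477]}
{"k":16,"theta":[0.77246,-0.16038,1.5503],"w":[1.58779,-1.63938,7.11104],"eef":[-0.18115,0.31177,0.27795],"\u03c4":[-10.14983,1.62444,0.8583]}
{"k":17,"theta":[0.78887,-0.17687,1.62143],"w":[1.69503,-1.66417,7.10913],"eef":[-0.18045,0.30911,0.26151],"\u03c4":[-8.59104,1.59228,0.79333]}
{"k":18,"theta":[0.80658,-0.19338,1.69228],"w":[1.84536,-1.64461,7.05715],"eef":[-0.17879,0.30624,0.24504],"\u03c4":[-6.73167,1.53311,0.73205]}
{"k":19,"theta":[0.82603,-0.20947,1.76237],"w":[2.04446,-1.58244,6.95413],"eef":[-0.17624,0.30328,0.22862],"\u03c4":[-4.72359,1.45461,0.67687]}
{"k":20,"theta":[0.84772,-0.22476,1.83117],"w":[2.29406,-1.48426,6.80096],"eef":[-0.17289,0.3003,0.21231],"\u03c4":[-2.72985,1.36548,0.6304]}
{"k":21,"theta":[0.87215,-0.23893,1.8982],"w":[2.59189,-1.36029,6.60014],"eef":[-0.16885,0.29741,0.19611],"\u03c4":[-0.89706,1.27401,0.59552]}
{"k":22,"theta":[0.89978,-0.2518,1.96301],"w":[2.93221,-1.22258,6.35512],"eef":[-0.16425,0.2947,0.18001],"\u03c4":[0.66131,1.18728,0.57541]}
{"k":23,"theta":[0.93097,-0.26329,2.02516],"w":[3.30675,-1.08331,6.06977],"eef":[-0.15923,0.29223,0.16399],"\u03c4":[1.86985,1.11075,0.57336]}
{"k":24,"theta":[0.96604,-0.27344,2.08428],"w":[3.70567,-0.95338,5.74803],"eef":[-0.15393,0.29004,0.14798],"\u03c4":[2.6886,1.04823,0.59245]}
{"k":25,"theta":[1.00517,-0.28239,2.14002],"w":[4.11847,-0.8415,5.39378],"eef":[-0.14848,0.28815,0.1319],"\u03c4":[3.10729,1.00203,0.63524]}
{"k":26,"theta":[1.04844,-0.29034,2.19208],"w":[4.53463,-0.7536,5.01098],"eef":[-0.143,0.28656,0.11567],"\u03c4":[3.13972,0.97301,0.7034]}
{"k":27,"theta":[1.09584,-0.29756,2.24018],"w":[4.9442,-0.69248,4.60386],"eef":[-0.13761,0.2852,0.09921],"\u03c4":[2.81861,0.96068,0.79749]}
{"k":28,"theta":[1.14725,-0.30432,2.28412],"w":[5.33816,-0.65781,4.17706],"eef":[-0.13241,0.28401,0.08242],"\u03c4":[2.19053,0.96332,0.91682]}
{"k":29,"theta":[1.20249,-0.31085,2.32371],"w":[5.70875,-0.64637,3.73573],"eef":[-0.12751,0.28287,0.06525],"\u03c4":[1.31027,0.97815,1.05947]}
{"k":30,"theta":[1.26129,-0.31737,2.35885],"w":[6.04951,-0.65285,3.28538],"eef":[-0.12297,0.28163,0.04765],"\u03c4":[0.23473,1.00179,1.22246]}
{"k":31,"theta":[1.32332,-0.32403,2.38946],"w":[6.3553,-0.67088,2.83171],"eef":[-0.11887,0.28015,0.0296],"\u03c4":[-0.98288,1.03081,1.40201]}
{"k":32,"theta":[1.38821,-0.3309,2.41554],"w":[6.62211,-0.69428,2.38027],"eef":[-0.11525,0.27824,0.01112],"\u03c4":[-2.29742,1.0623,1.59382]}
{"k":33,"theta":[1.45557,-0.33801,2.43715],"w":[6.84687,-0.71808,1.93621],"eef":[-0.11214,0.27576,-0.00776],"\u03c4":[-3.67381,1.0943,1.79342]}
{"k":34,"theta":[1.52495,-0.34535,2.45437],"w":[7.0272,-0.73915,1.50404],"eef":[-0.10956,0.27253,-0.02695],"\u03c4":[-5.08664,1.1259,1.99644]}
{"k":35,"theta":[1.5959,-0.35288,2.46734],"w":[7.16125,-0.75625,1.08751],"eef":[-0.10753,0.26843,-0.04635],"\u03c4":[-6.51788,1.15711,2.19875]}
{"k":36,"theta":[1.66795,-0.36057,2.47623],"w":[7.2476,-0.76964,0.68965],"eef":[-0.10602,0.26336,-0.06583]}
{"summary": "final eef position (m): -0.10602 0.26336 -0.06583"}


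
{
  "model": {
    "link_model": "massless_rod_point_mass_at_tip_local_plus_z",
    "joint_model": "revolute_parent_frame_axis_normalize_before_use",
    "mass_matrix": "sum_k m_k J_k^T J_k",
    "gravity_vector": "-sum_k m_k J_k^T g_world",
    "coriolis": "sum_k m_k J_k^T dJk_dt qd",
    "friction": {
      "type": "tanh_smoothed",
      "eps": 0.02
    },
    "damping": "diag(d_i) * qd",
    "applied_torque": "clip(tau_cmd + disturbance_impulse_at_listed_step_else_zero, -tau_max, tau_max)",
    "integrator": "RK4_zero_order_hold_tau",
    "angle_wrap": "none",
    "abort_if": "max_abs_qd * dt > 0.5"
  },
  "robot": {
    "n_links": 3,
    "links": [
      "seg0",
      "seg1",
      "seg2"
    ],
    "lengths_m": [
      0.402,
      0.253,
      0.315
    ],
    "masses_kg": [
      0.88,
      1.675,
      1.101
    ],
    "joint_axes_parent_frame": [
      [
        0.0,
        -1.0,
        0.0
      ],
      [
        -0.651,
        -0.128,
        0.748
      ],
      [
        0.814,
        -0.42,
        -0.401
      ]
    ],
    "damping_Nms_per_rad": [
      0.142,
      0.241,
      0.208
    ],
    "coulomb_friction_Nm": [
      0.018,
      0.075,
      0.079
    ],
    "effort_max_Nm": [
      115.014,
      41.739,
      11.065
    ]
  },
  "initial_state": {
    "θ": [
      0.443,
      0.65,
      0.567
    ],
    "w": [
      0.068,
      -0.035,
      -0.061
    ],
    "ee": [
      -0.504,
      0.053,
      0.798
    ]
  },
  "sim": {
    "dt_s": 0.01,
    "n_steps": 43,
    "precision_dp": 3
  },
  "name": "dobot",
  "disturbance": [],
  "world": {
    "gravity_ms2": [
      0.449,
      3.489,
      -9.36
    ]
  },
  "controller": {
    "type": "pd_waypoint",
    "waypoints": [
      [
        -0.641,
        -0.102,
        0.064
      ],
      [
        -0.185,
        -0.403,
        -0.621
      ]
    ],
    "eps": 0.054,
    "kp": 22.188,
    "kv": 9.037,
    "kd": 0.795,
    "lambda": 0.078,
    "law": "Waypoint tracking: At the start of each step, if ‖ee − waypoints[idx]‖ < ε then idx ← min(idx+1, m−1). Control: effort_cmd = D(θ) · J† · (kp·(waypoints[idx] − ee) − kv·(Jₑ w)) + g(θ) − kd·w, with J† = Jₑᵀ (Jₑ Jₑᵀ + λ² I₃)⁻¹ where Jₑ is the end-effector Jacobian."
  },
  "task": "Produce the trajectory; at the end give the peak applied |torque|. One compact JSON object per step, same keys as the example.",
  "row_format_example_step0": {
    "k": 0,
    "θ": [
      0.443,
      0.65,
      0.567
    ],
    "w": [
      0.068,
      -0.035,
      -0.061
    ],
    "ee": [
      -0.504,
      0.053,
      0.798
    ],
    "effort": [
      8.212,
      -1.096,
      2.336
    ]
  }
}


{"k":1,"\u03b8":[0.444,0.652,0.569],"w":[0.101,0.412,0.477],"ee":[-0.505,0.053,0.797],"effort":[6.416,-1.628,1.759]}
{"k":2,"\u03b8":[0.445,0.657,0.575],"w":[0.165,0.608,0.72],"ee":[-0.507,0.052,0.795],"effort":[4.807,-1.954,1.469]}
{"k":3,"\u03b8":[0.447,0.664,0.583],"w":[0.237,0.697,0.837],"ee":[-0.509,0.052,0.793],"effort":[3.339,-2.187,1.304]}
{"k":4,"\u03b8":[0.45,0.671,0.592],"w":[0.309,0.736,0.894],"ee":[-0.512,0.051,0.791],"effort":[1.986,-2.37,1.201]}
{"k":5,"\u03b8":[0.453,0.678,0.601],"w":[0.379,0.751,0.921],"ee":[-0.515,0.051,0.788],"effort":[0.731,-2.526,1.13]}
{"k":6,"\u03b8":[0.457,0.686,0.61],"w":[0.444,0.753,0.934],"ee":[-0.519,0.05,0.784],"effort":[-0.437,-2.664,1.076]}
{"k":7,"\u03b8":[0.462,0.693,0.619],"w":[0.504,0.75,0.94],"ee":[-0.523,0.049,0.781],"effort":[-1.528,-2.789,1.033]}
{"k":8,"\u03b8":[0.467,0.701,0.629],"w":[0.559,0.744,0.942],"ee":[-0.528,0.049,0.777],"effort":[-2.548,-2.904,0.996]}
{"k":9,"\u03b8":[0.473,0.708,0.638],"w":[0.609,0.735,0.941],"ee":[-0.533,0.048,0.772],"effort":[-3.505,-3.011,0.964]}
{"k":10,"\u03b8":[0.48,0.715,0.648],"w":[0.656,0.726,0.939],"ee":[-0.538,0.047,0.768],"effort":[-4.404,-3.11,0.935]}
{"k":11,"\u03b8":[0.486,0.723,0.657],"w":[0.698,0.715,0.936],"ee":[-0.544,0.046,0.763],"effort":[-5.249,-3.201,0.909]}
{"k":12,"\u03b8":[0.494,0.73,0.666],"w":[0.737,0.704,0.932],"ee":[-0.55,0.045,0.757],"effort":[-6.046,-3.287,0.886]}
{"k":13,"\u03b8":[0.501,0.737,0.676],"w":[0.772,0.692,0.928],"ee":[-0.556,0.044,0.752],"effort":[-6.799,-3.366,0.864]}
{"k":14,"\u03b8":[0.509,0.744,0.685],"w":[0.803,0.68,0.923],"ee":[-0.562,0.044,0.746],"effort":[-7.511,-3.44,0.844]}
{"k":15,"\u03b8":[0.517,0.75,0.694],"w":[0.832,0.667,0.918],"ee":[-0.569,0.043,0.741],"effort":[-8.185,-3.509,0.826]}
{"k":16,"\u03b8":[0.526,0.757,0.703],"w":[0.858,0.654,0.912],"ee":[-0.575,0.042,0.735],"effort":[-8.824,-3.573,0.809]}
{"k":17,"\u03b8":[0.534,0.763,0.712],"w":[0.882,0.642,0.907],"ee":[-0.582,0.041,0.728],"effort":[-9.432,-3.633,0.792]}
{"k":18,"\u03b8":[0.543,0.77,0.721],"w":[0.903,0.629,0.901],"ee":[-0.589,0.04,0.722],"effort":[-10.01,-3.689,0.777]}
{"k":19,"\u03b8":[0.552,0.776,0.73],"w":[0.922,0.615,0.895],"ee":[-0.595,0.039,0.715],"effort":[-10.56,-3.74,0.763]}
{"k":20,"\u03b8":[0.562,0.782,0.739],"w":[0.938,0.602,0.889],"ee":[-0.602,0.038,0.709],"effort":[-11.085,-3.788,0.749]}
{"k":21,"\u03b8":[0.571,0.788,0.748],"w":[0.953,0.589,0.884],"ee":[-0.609,0.037,0.702],"effort":[-11.586,-3.833,0.736]}
{"k":22,"\u03b8":[0.581,0.794,0.757],"w":[0.966,0.576,0.878],"ee":[-0.616,0.036,0.695],"effort":[-12.065,-3.874,0.723]}
{"k":23,"\u03b8":[0.59,0.8,0.766],"w":[0.977,0.563,0.872],"ee":[-0.623,0.034,0.688],"effort":[-12.523,-3.912,0.711]}
{"k":24,"\u03b8":[0.6,0.805,0.774],"w":[0.987,0.551,0.867],"ee":[-0.629,0.033,0.68],"effort":[-12.961,-3.947,0.699]}
{"k":25,"\u03b8":[0.61,0.811,0.783],"w":[0.995,0.538,0.861],"ee":[-0.636,0.032,0.673],"effort":[-13.38,-3.98,0.688]}
{"k":26,"\u03b8":[0.62,0.816,0.792],"w":[1.001,0.526,0.855],"ee":[-0.643,0.031,0.666],"effort":[-13.783,-4.01,0.677]}
{"k":27,"\u03b8":[0.63,0.821,0.8],"w":[1.007,0.514,0.85],"ee":[-0.649,0.03,0.658],"effort":[-14.168,-4.037,0.666]}
{"k":28,"\u03b8":[0.64,0.826,0.809],"w":[1.011,0.502,0.844],"ee":[-0.656,0.029,0.65],"effort":[-14.538,-4.063,0.655]}
{"k":29,"\u03b8":[0.65,0.831,0.817],"w":[1.014,0.49,0.839],"ee":[-0.662,0.028,0.643],"effort":[-14.893,-4.086,0.645]}
{"k":30,"\u03b8":[0.661,0.836,0.825],"w":[1.016,0.478,0.834],"ee":[-0.669,0.026,0.635],"effort":[-15.234,-4.106,0.635]}
{"k":31,"\u03b8":[0.671,0.841,0.834],"w":[1.016,0.467,0.829],"ee":[-0.675,0.025,0.627],"effort":[-15.561,-4.125,0.625]}
{"k":32,"\u03b8":[0.681,0.845,0.842],"w":[1.016,0.456,0.823],"ee":[-0.681,0.024,0.619],"effort":[-15.876,-4.142,0.616]}
{"k":33,"\u03b8":[0.691,0.85,0.85],"w":[1.015,0.446,0.818],"ee":[-0.687,0.023,0.611],"effort":[-16.178,-4.157,0.607]}
{"k":34,"\u03b8":[0.701,0.854,0.858],"w":[1.013,0.436,0.813],"ee":[-0.693,0.021,0.603],"effort":[-16.468,-4.171,0.597]}
{"k":35,"\u03b8":[0.711,0.859,0.867],"w":[1.011,0.426,0.808],"ee":[-0.699,0.02,0.595],"effort":[-16.746,-4.182,0.588]}
{"k":36,"\u03b8":[0.721,0.863,0.875],"w":[1.007,0.416,0.803],"ee":[-0.705,0.019,0.587],"effort":[-17.013,-4.192,0.58]}
{"k":37,"\u03b8":[0.731,0.867,0.883],"w":[1.003,0.407,0.799],"ee":[-0.71,0.018,0.579],"effort":[-17.27,-4.201,0.571]}
{"k":38,"\u03b8":[0.741,0.871,0.891],"w":[0.999,0.397,0.794],"ee":[-0.716,0.016,0.571],"effort":[-17.517,-4.208,0.563]}
{"k":39,"\u03b8":[0.751,0.875,0.898],"w":[0.993,0.389,0.789],"ee":[-0.721,0.015,0.563],"effort":[-17.753,-4.214,0.554]}
{"k":40,"\u03b8":[0.761,0.879,0.906],"w":[0.987,0.38,0.785],"ee":[-0.726,0.014,0.555],"effort":[-17.98,-4.218,0.546]}
{"k":41,"\u03b8":[0.771,0.883,0.914],"w":[0.981,0.372,0.78],"ee":[-0.731,0.013,0.547],"effort":[-18.198,-4.221,0.538]}
{"k":42,"\u03b8":[0.781,0.886,0.922],"w":[0.974,0.364,0.775],"ee":[-0.736,0.011,0.539],"effort":[-18.407,-4.223,0.53]}
{"k":43,"\u03b8":[0.791,0.89,0.93],"w":[0.966,0.356,0.771],"ee":[-0.741,0.01,0.531]}
{"summary": "max |effort| (N\u00b7m): 18.407"}


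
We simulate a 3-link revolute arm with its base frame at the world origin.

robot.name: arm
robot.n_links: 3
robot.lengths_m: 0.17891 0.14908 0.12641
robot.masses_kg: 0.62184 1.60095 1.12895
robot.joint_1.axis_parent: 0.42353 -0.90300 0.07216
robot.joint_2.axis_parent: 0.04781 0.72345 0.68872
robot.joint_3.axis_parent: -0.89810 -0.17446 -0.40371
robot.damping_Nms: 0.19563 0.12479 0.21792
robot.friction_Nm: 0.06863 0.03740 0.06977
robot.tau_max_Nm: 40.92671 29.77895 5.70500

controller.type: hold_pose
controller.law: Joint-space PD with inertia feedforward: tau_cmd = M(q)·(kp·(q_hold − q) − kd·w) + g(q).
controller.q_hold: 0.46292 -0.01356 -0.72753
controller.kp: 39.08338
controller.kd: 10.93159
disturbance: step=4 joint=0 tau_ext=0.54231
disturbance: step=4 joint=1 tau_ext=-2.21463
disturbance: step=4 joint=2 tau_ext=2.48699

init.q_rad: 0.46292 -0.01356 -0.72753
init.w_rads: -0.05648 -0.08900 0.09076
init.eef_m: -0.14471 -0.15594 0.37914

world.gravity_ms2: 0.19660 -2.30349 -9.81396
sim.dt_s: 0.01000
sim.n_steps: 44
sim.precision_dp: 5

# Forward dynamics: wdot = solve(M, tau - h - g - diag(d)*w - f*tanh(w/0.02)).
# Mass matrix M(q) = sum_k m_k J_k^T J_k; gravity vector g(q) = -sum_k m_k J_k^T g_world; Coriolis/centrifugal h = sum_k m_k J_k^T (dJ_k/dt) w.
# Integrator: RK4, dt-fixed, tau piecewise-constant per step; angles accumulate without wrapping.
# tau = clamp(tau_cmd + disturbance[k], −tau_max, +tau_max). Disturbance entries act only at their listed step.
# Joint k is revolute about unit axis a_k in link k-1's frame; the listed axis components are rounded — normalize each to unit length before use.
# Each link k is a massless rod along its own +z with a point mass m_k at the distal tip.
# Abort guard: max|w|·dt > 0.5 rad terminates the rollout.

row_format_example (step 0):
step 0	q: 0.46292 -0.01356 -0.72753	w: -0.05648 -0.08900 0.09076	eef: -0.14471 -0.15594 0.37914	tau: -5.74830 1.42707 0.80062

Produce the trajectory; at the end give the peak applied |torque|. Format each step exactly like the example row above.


step 1	q: 0.46241 -0.01437 -0.72693	w: -0.04478 -0.07101 0.03290	eef: -0.14477 -0.15582 0.37922	tau: -5.76226 1.42142 0.81162
step 2	q: 0.46203 -0.01495 -0.72675	w: -0.02688 -0.03426 0.02295	eef: -0.14478 -0.15575 0.37926	tau: -5.77483 1.41656 0.81770
step 3	q: 0.46181 -0.01521 -0.72665	w: -0.01204 -0.00344 0.02304	eef: -0.14478 -0.15571 0.37929	tau: -5.78521 1.41326 0.82156
step 4	q: 0.46168 -0.01532 -0.72662	w: -0.00656 0.00500 0.01785	eef: -0.14476 -0.15568 0.37931	tau: -5.25009 -0.80127 3.31045
step 5	q: 0.46148 -0.01567 -0.71913	w: -0.04135 -0.10084 1.42424	eef: -0.14534 -0.15516 0.37975	tau: -5.86534 1.65900 0.57026
step 6	q: 0.46083 -0.01737 -0.70743	w: -0.08235 -0.22510 0.93973	eef: -0.14638 -0.15429 0.38042	tau: -5.87867 1.63754 0.62219
step 7	q: 0.45993 -0.01989 -0.69974	w: -0.09536 -0.27059 0.61337	eef: -0.14721 -0.15363 0.38084	tau: -5.89009 1.61604 0.66168
step 8	q: 0.45898 -0.02262 -0.69477	w: -0.09234 -0.27043 0.39097	eef: -0.14786 -0.15314 0.38110	tau: -5.89983 1.59542 0.69247
step 9	q: 0.45811 -0.02522 -0.69166	w: -0.08077 -0.24536 0.23724	eef: -0.14837 -0.15278 0.38124	tau: -5.90812 1.57614 0.71705
step 10	q: 0.45738 -0.02749 -0.68985	w: -0.06527 -0.20816 0.12925	eef: -0.14875 -0.15253 0.38131	tau: -5.91515 1.55843 0.73707
step 11	q: 0.45681 -0.02937 -0.68895	w: -0.04853 -0.16641 0.05213	eef: -0.14904 -0.15238 0.38133	tau: -5.92107 1.54235 0.75365
step 12	q: 0.45641 -0.03081 -0.68869	w: -0.02817 -0.11363 0.01706	eef: -0.14924 -0.15229 0.38131	tau: -5.92581 1.52787 0.76560
step 13	q: 0.45622 -0.03171 -0.68863	w: -0.00606 -0.05412 0.01940	eef: -0.14937 -0.15226 0.38128	tau: -5.92808 1.51507 0.77275
step 14	q: 0.45619 -0.03215 -0.68861	w: 0.00697 -0.01570 0.01455	eef: -0.14946 -0.15225 0.38126	tau: -5.92510 1.50407 0.77852
step 15	q: 0.45623 -0.03234 -0.68869	w: 0.01066 -0.00075 0.00213	eef: -0.14951 -0.15227 0.38123	tau: -5.91940 1.49661 0.78256
step 16	q: 0.45631 -0.03241 -0.68885	w: 0.01176 0.00739 -0.00602	eef: -0.14954 -0.15229 0.38120	tau: -5.91313 1.49108 0.78512
step 17	q: 0.45641 -0.03235 -0.68896	w: 0.01242 0.01470 -0.00051	eef: -0.14955 -0.15231 0.38118	tau: -5.90612 1.48723 0.78532
step 18	q: 0.45648 -0.03232 -0.68916	w: 0.01104 0.01520 -0.00955	eef: -0.14956 -0.15234 0.38115	tau: -5.90055 1.48364 0.78707
step 19	q: 0.45657 -0.03219 -0.68926	w: 0.00904 0.01444 -0.00669	eef: -0.14955 -0.15236 0.38114	tau: -5.89429 1.48166 0.78666
step 20	q: 0.45664 -0.03209 -0.68938	w: 0.00963 0.01953 -0.00132	eef: -0.14954 -0.15238 0.38113	tau: -5.88936 1.47908 0.78664
step 21	q: 0.45669 -0.03201 -0.68958	w: 0.00851 0.01910 -0.00931	eef: -0.14953 -0.15240 0.38111	tau: -5.88540 1.47643 0.78812
step 22	q: 0.45676 -0.03185 -0.68969	w: 0.00719 0.01856 -0.00486	eef: -0.14950 -0.15242 0.38111	tau: -5.88085 1.47523 0.78750
step 23	q: 0.45679 -0.03174 -0.68985	w: 0.00776 0.02197 -0.00411	eef: -0.14948 -0.15244 0.38110	tau: -5.87765 1.47307 0.78805
step 24	q: 0.45683 -0.03162 -0.69003	w: 0.00751 0.02293 -0.00629	eef: -0.14945 -0.15246 0.38109	tau: -5.87467 1.47119 0.78878
step 25	q: 0.45687 -0.03146 -0.69018	w: 0.00755 0.02467 -0.00335	eef: -0.14942 -0.15248 0.38108	tau: -5.87166 1.46978 0.78876
step 26	q: 0.45690 -0.03133 -0.69036	w: 0.00687 0.02397 -0.00750	eef: -0.14939 -0.15249 0.38108	tau: -5.86920 1.46823 0.78960
step 27	q: 0.45695 -0.03115 -0.69050	w: 0.00664 0.02467 -0.00267	eef: -0.14936 -0.15251 0.38108	tau: -5.86650 1.46743 0.78913
step 28	q: 0.45697 -0.03102 -0.69069	w: 0.00610 0.02384 -0.00779	eef: -0.14932 -0.15253 0.38107	tau: -5.86463 1.46601 0.79011
step 29	q: 0.45701 -0.03084 -0.69081	w: 0.00588 0.02422 -0.00255	eef: -0.14928 -0.15254 0.38107	tau: -5.86236 1.46551 0.78952
step 30	q: 0.45702 -0.03071 -0.69100	w: 0.00560 0.02372 -0.00748	eef: -0.14925 -0.15256 0.38107	tau: -5.86094 1.46421 0.79052
step 31	q: 0.45705 -0.03053 -0.69112	w: 0.00562 0.02445 -0.00230	eef: -0.14921 -0.15257 0.38107	tau: -5.85908 1.46377 0.78998
step 32	q: 0.45706 -0.03040 -0.69131	w: 0.00534 0.02370 -0.00757	eef: -0.14917 -0.15259 0.38107	tau: -5.85795 1.46259 0.79100
step 33	q: 0.45710 -0.03021 -0.69143	w: 0.00536 0.02423 -0.00222	eef: -0.14913 -0.15260 0.38107	tau: -5.85634 1.46232 0.79041
step 34	q: 0.45711 -0.03009 -0.69162	w: 0.00515 0.02353 -0.00742	eef: -0.14910 -0.15261 0.38107	tau: -5.85546 1.46124 0.79142
step 35	q: 0.45714 -0.02991 -0.69174	w: 0.00528 0.02420 -0.00203	eef: -0.14906 -0.15263 0.38107	tau: -5.85407 1.46102 0.79084
step 36	q: 0.45714 -0.02978 -0.69193	w: 0.00505 0.02331 -0.00747	eef: -0.14902 -0.15264 0.38106	tau: -5.85337 1.46002 0.79186
step 37	q: 0.45717 -0.02960 -0.69205	w: 0.00518 0.02389 -0.00192	eef: -0.14898 -0.15265 0.38107	tau: -5.85213 1.45991 0.79124
step 38	q: 0.45718 -0.02948 -0.69224	w: 0.00498 0.02298 -0.00740	eef: -0.14894 -0.15267 0.38106	tau: -5.85158 1.45897 0.79227
step 39	q: 0.45721 -0.02931 -0.69236	w: 0.00518 0.02366 -0.00174	eef: -0.14891 -0.15268 0.38106	tau: -5.85049 1.45891 0.79164
step 40	q: 0.45722 -0.02919 -0.69255	w: 0.00495 0.02263 -0.00743	eef: -0.14887 -0.15270 0.38106	tau: -5.85006 1.45803 0.79268
step 41	q: 0.45725 -0.02902 -0.69266	w: 0.00516 0.02329 -0.00161	eef: -0.14883 -0.15271 0.38106	tau: -5.84906 1.45803 0.79202
step 42	q: 0.45725 -0.02890 -0.69285	w: 0.00494 0.02222 -0.00738	eef: -0.14880 -0.15272 0.38106	tau: -5.84873 1.45718 0.79306
step 43	q: 0.45728 -0.02873 -0.69297	w: 0.00519 0.02299 -0.00144	eef: -0.14876 -0.15273 0.38106	tau: -5.84783 1.45722 0.79239
step 44	q: 0.45729 -0.02863 -0.69316	w: 0.00494 0.02182 -0.00738	eef: -0.14872 -0.15275 0.38106
max |tau| (N·m): 5.92808
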